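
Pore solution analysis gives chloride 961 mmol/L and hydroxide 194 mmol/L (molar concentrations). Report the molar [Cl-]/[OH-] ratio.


Threshold parameter = [Cl-] / [OH-] (molar basis; both in mmol/L, so units cancel)
Ratio = 961 / 194 = 4.95

4.95


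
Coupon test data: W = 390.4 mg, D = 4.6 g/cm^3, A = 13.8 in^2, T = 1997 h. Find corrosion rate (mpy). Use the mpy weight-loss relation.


Apply the mpy weight-loss relation: CR = 534 * W / (D * A * T)
Numerator: 534 * 390.4 = 208473.6
Denominator: 4.6 * 13.8 * 1997 = 126769.56
CR = 208473.6 / 126769.56 = 1.64451 mpy

1.64451 mpy


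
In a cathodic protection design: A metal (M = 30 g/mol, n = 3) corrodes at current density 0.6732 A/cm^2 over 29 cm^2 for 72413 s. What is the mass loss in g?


Apply Faraday's law: m = i*A*t*M / (n*F)
Total charge passed Q = i*A*t = 0.6732*29*72413 = 1413704.5164 C
m = Q*M/(n*F) = 1413704.5164*30/(3*96485) = 146.521 g

146.521 g


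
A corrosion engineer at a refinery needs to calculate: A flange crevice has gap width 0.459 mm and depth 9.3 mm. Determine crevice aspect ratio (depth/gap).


Aspect ratio = depth / gap
Ratio = 9.3 / 0.459 = 20.3

20.3


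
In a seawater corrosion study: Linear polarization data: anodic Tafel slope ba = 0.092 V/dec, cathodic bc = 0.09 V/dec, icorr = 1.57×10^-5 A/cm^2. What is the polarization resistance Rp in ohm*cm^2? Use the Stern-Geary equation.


Apply the Stern-Geary equation: Rp = ba*bc / (2.303*icorr*(ba+bc))
ba*bc = 0.092*0.09 = 0.00828
ba+bc = 0.182; 2.303*icorr*(ba+bc) = 2.303*1.57×10^-5*0.182 = 6.5805922×10^-6
Rp = 0.00828 / 6.5805922×10^-6 = 1258.2 ohm*cm^2

1258.2 ohm*cm^2


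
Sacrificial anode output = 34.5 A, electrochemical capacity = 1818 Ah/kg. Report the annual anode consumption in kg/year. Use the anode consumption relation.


Annual consumption = current * hours per year / capacity
Rate = 34.5 * 8760 / 1818 = 166.2 kg/year

166.2 kg/year


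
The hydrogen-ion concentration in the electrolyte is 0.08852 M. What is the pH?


pH = −log10[H+]
pH = −log10(0.08852) = 1.05

1.05


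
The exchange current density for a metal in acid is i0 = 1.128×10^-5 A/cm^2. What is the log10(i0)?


i0 = 1.128×10^-5 A/cm^2
log10(i0) = -4.948

-4.948


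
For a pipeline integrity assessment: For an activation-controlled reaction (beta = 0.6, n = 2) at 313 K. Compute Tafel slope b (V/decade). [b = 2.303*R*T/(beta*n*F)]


Apply the Tafel slope relation: b = 2.303*R*T/(beta*n*F)
Numerator: 2.303 * 8.314 * 313 = 5993.06
Denominator: 0.6 * 2 * 96485 = 115782.0
b = 5993.06 / 115782.0 = 0.0518 V/decade

0.0518 V/decade


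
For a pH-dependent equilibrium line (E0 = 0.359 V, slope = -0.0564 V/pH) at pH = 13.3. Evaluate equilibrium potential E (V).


Apply the Pourbaix line equation: E = E0 + slope*pH
E = 0.359 + (-0.0564)*13.3 = 0.359 + (-0.75012) = -0.39112 V
Rounded to 4 decimal places: E = -0.3911 V

-0.3911 V


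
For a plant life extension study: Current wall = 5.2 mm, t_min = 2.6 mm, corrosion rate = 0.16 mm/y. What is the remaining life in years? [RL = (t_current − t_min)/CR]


Apply the remaining-life relation: RL = (t_current − t_min) / CR
RL = (5.2 − 2.6) / 0.16 = 2.6 / 0.16 = 16.3 years

16.3 years


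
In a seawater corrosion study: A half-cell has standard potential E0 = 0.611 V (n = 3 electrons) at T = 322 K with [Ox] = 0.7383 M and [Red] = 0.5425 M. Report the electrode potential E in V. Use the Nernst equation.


Apply the Nernst equation: E = E0 + (RT/nF)*ln([Ox]/[Red])
Step 1: RT/nF = 8.314*322/(3*96485) = 0.00924879 V
Step 2: [Ox]/[Red] = 0.7383/0.5425 = 1.360922
Step 3: ln(1.360922) = 0.308162
Step 4: correction = 0.00924879 * 0.308162 = 0.003 V
E = 0.611 + 0.003 = 0.614 V

0.614 V


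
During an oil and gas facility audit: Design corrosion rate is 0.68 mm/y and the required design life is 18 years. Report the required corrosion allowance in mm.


Corrosion allowance = CR × design life
CA = 0.68 * 18 = 12.24 mm

12.24 mm


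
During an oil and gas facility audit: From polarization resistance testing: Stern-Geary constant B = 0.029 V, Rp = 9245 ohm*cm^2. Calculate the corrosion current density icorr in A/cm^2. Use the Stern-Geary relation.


Apply the Stern-Geary relation: icorr = B / Rp
icorr = 0.029 / 9245 = 3.137×10^-6 A/cm^2

3.137×10^-6 A/cm^2


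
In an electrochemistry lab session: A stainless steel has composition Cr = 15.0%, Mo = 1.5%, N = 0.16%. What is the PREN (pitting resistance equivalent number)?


Apply the PREN formula: PREN = Cr + 3.3*Mo + 16*N
PREN = 15.0 + 3.3*1.5 + 16*0.16
PREN = 15.0 + 4.95 + 2.56 = 22.51

22.51


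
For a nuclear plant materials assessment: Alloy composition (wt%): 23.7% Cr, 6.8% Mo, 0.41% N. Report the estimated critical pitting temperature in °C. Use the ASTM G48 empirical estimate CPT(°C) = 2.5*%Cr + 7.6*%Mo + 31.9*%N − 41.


Apply the ASTM G48 empirical CPT estimate: CPT(°C) = 2.5*%Cr + 7.6*%Mo + 31.9*%N − 41
2.5*23.7 = 59.25; 7.6*6.8 = 51.68; 31.9*0.41 = 13.079
CPT = 59.25 + 51.68 + 13.079 − 41 = 83.009 °C
Rounded to 0.1 °C: CPT ≈ 83.0 °C

83.0 °C


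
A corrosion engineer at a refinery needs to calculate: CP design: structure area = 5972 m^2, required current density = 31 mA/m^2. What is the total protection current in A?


I = area * current density, then convert mA → A (÷1000)
I = 5972 * 31 / 1000 = 185.13 A

185.13 A


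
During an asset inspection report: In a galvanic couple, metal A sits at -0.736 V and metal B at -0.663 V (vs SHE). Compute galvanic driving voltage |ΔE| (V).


Driving voltage is the absolute potential difference.
|ΔE| = |-0.736 − (-0.663)| = 0.073 V

0.073 V


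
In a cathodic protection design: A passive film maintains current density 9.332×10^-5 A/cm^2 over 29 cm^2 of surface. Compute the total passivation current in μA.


I = i_pass * A, then convert A → μA (×10^6)
I = 9.332×10^-5 * 29 * 10^6 = 2706.28 μA

2706.28 μA


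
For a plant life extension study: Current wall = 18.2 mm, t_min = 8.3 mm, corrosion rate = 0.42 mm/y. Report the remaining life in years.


Apply the remaining-life relation: RL = (t_current − t_min) / CR
RL = (18.2 − 8.3) / 0.42 = 9.9 / 0.42 = 23.6 years

23.6 years


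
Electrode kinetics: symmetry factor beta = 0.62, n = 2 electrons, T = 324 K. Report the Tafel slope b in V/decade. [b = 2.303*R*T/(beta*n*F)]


Apply the Tafel slope relation: b = 2.303*R*T/(beta*n*F)
Numerator: 2.303 * 8.314 * 324 = 6203.67
Denominator: 0.62 * 2 * 96485 = 119641.4
b = 6203.67 / 119641.4 = 0.0519 V/decade

0.0519 V/decade


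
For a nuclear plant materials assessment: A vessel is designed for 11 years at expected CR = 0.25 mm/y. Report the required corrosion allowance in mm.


Corrosion allowance = CR × design life
CA = 0.25 * 11 = 2.75 mm

2.75 mm


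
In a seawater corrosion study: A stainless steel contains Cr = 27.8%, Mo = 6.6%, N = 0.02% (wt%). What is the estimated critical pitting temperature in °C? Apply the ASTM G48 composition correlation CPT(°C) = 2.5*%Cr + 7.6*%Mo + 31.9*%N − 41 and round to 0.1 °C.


Apply the ASTM G48 empirical CPT estimate: CPT(°C) = 2.5*%Cr + 7.6*%Mo + 31.9*%N − 41
2.5*27.8 = 69.5; 7.6*6.6 = 50.16; 31.9*0.02 = 0.638
CPT = 69.5 + 50.16 + 0.638 − 41 = 79.298 °C
Rounded to 0.1 °C: CPT ≈ 79.3 °C

79.3 °C


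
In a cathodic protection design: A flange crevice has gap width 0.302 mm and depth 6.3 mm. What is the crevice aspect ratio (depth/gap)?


Aspect ratio = depth / gap
Ratio = 6.3 / 0.302 = 20.9

20.9


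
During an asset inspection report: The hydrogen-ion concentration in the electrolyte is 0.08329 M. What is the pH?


pH = −log10[H+]
pH = −log10(0.08329) = 1.08

1.08


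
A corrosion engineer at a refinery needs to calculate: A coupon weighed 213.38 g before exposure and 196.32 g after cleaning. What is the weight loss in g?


Weight loss = initial − final
WL = 213.38 − 196.32 = 17.06 g

17.06 g


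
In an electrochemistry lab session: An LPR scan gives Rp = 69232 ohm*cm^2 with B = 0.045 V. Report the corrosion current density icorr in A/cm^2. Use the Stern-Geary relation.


Apply the Stern-Geary relation: icorr = B / Rp
icorr = 0.045 / 69232 = 6.5×10^-7 A/cm^2

6.5×10^-7 A/cm^2


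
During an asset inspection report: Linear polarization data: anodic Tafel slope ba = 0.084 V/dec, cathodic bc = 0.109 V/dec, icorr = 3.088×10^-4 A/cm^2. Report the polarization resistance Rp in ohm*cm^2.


Apply the Stern-Geary equation: Rp = ba*bc / (2.303*icorr*(ba+bc))
ba*bc = 0.084*0.109 = 0.009156
ba+bc = 0.193; 2.303*icorr*(ba+bc) = 2.303*3.088×10^-4*0.193 = 1.3725512×10^-4
Rp = 0.009156 / 1.3725512×10^-4 = 66.7 ohm*cm^2

66.7 ohm*cm^2


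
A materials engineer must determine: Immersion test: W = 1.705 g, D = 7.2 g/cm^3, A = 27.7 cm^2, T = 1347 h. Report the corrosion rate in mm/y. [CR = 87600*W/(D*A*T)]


Apply the mm/y weight-loss relation: CR = 87600 * W / (D * A * T)
Numerator: 87600 * 1.705 = 149358.0
Denominator: 7.2 * 27.7 * 1347 = 268645.68
CR = 149358.0 / 268645.68 = 0.555967 mm/y

0.555967 mm/y


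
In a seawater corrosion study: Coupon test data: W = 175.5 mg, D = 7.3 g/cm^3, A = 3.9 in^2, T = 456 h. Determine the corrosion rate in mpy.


Apply the mpy weight-loss relation: CR = 534 * W / (D * A * T)
Numerator: 534 * 175.5 = 93717.0
Denominator: 7.3 * 3.9 * 456 = 12982.32
CR = 93717.0 / 12982.32 = 7.21882 mpy

7.21882 mpy


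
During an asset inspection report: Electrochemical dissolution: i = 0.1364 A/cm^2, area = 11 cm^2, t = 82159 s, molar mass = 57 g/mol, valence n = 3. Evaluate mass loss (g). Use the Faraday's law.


Apply Faraday's law: m = i*A*t*M / (n*F)
Total charge passed Q = i*A*t = 0.1364*11*82159 = 123271.3636 C
m = Q*M/(n*F) = 123271.3636*57/(3*96485) = 24.275 g

24.275 g


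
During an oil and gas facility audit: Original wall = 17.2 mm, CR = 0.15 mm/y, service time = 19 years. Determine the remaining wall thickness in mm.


Remaining wall = original − CR × time
t = 17.2 − 0.15*19 = 17.2 − 2.85 = 14.35 mm

14.35 mm


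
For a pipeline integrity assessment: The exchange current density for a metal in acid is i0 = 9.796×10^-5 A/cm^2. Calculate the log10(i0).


i0 = 9.796×10^-5 A/cm^2
log10(i0) = -4.009

-4.009


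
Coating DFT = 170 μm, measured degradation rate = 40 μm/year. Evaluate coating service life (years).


Service life = thickness / degradation rate
Life = 170 / 40 = 4.3 years

4.3 years


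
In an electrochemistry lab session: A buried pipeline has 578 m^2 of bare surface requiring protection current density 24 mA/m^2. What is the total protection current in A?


I = area * current density, then convert mA → A (÷1000)
I = 578 * 24 / 1000 = 13.87 A

13.87 A


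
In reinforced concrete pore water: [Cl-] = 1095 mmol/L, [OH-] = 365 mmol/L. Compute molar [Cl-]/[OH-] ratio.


Threshold parameter = [Cl-] / [OH-] (molar basis; both in mmol/L, so units cancel)
Ratio = 1095 / 365 = 3.0

3.0


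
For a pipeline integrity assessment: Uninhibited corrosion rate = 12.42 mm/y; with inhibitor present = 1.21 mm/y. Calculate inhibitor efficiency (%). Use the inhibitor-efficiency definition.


Apply the inhibitor-efficiency definition: IE = (CR_blank − CR_inh)/CR_blank × 100
IE = (12.42 − 1.21) / 12.42 × 100
IE = 11.21 / 12.42 × 100 = 90.3 %

90.3 %


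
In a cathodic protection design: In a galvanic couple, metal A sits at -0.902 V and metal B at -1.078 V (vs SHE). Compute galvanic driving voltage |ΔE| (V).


Driving voltage is the absolute potential difference.
|ΔE| = |-0.902 − (-1.078)| = 0.176 V

0.176 V


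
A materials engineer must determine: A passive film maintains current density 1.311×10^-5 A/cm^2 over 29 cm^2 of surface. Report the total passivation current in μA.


I = i_pass * A, then convert A → μA (×10^6)
I = 1.311×10^-5 * 29 * 10^6 = 380.19 μA

380.19 μA


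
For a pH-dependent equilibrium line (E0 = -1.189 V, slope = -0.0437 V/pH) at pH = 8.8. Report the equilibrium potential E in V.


Apply the Pourbaix line equation: E = E0 + slope*pH
E = -1.189 + (-0.0437)*8.8 = -1.189 + (-0.38456) = -1.57356 V
Rounded to 3 decimal places: E = -1.574 V

-1.574 V


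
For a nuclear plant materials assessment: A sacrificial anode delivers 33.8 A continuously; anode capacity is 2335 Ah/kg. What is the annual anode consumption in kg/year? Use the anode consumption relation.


Annual consumption = current * hours per year / capacity
Rate = 33.8 * 8760 / 2335 = 126.8 kg/year

126.8 kg/year


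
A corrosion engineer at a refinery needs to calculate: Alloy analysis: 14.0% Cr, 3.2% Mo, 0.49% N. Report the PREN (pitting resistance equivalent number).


Apply the PREN formula: PREN = Cr + 3.3*Mo + 16*N
PREN = 14.0 + 3.3*3.2 + 16*0.49
PREN = 14.0 + 10.56 + 7.84 = 32.4

32.4


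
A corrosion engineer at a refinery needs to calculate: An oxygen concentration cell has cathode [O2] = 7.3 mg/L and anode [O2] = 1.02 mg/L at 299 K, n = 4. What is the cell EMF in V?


Apply the Nernst concentration-cell relation: E = (RT/nF)*ln(C_cathode/C_anode)
RT/nF = 8.314*299/(4*96485) = 0.00644112 V
ln(7.3/1.02) = 1.96807
E = 0.00644112 * 1.96807 = 0.01268 V

0.01268 V


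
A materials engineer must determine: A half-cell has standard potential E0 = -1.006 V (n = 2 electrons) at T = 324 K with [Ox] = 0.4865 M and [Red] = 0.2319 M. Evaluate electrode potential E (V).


Apply the Nernst equation: E = E0 + (RT/nF)*ln([Ox]/[Red])
Step 1: RT/nF = 8.314*324/(2*96485) = 0.01395935 V
Step 2: [Ox]/[Red] = 0.4865/0.2319 = 2.097887
Step 3: ln(2.097887) = 0.740931
Step 4: correction = 0.01395935 * 0.740931 = 0.0103 V
E = -1.006 + 0.0103 = -0.9957 V

-0.9957 V


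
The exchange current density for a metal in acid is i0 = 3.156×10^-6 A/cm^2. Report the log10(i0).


i0 = 3.156×10^-6 A/cm^2
log10(i0) = -5.501

-5.501


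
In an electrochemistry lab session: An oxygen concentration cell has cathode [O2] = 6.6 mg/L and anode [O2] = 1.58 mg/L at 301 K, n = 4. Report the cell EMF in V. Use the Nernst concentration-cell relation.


Apply the Nernst concentration-cell relation: E = (RT/nF)*ln(C_cathode/C_anode)
RT/nF = 8.314*301/(4*96485) = 0.0064842 V
ln(6.6/1.58) = 1.42964
E = 0.0064842 * 1.42964 = 0.00927 V

0.00927 V


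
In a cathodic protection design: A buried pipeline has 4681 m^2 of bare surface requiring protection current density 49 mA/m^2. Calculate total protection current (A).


I = area * current density, then convert mA → A (÷1000)
I = 4681 * 49 / 1000 = 229.37 A

229.37 A


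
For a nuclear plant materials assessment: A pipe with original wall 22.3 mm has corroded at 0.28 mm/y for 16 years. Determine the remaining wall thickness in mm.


Remaining wall = original − CR × time
t = 22.3 − 0.28*16 = 22.3 − 4.48 = 17.82 mm

17.82 mm


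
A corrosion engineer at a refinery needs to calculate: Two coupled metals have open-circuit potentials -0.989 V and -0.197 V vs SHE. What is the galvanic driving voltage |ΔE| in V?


Driving voltage is the absolute potential difference.
|ΔE| = |-0.989 − (-0.197)| = 0.792 V

0.792 V


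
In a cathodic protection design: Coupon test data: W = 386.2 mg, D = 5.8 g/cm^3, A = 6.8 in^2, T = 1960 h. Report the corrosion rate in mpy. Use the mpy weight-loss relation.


Apply the mpy weight-loss relation: CR = 534 * W / (D * A * T)
Numerator: 534 * 386.2 = 206230.8
Denominator: 5.8 * 6.8 * 1960 = 77302.4
CR = 206230.8 / 77302.4 = 2.6678 mpy

2.6678 mpy


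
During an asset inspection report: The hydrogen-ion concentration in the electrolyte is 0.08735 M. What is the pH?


pH = −log10[H+]
pH = −log10(0.08735) = 1.06

1.06


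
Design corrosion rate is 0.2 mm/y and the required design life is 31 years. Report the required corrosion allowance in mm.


Corrosion allowance = CR × design life
CA = 0.2 * 31 = 6.2 mm

6.2 mm


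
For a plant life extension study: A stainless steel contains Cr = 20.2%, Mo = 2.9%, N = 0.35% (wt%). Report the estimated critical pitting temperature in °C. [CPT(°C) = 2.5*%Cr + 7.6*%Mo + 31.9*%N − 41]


Apply the ASTM G48 empirical CPT estimate: CPT(°C) = 2.5*%Cr + 7.6*%Mo + 31.9*%N − 41
2.5*20.2 = 50.5; 7.6*2.9 = 22.04; 31.9*0.35 = 11.165
CPT = 50.5 + 22.04 + 11.165 − 41 = 42.705 °C
Rounded to 0.1 °C: CPT ≈ 42.7 °C

42.7 °C


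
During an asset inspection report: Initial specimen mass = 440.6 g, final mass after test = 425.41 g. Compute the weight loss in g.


Weight loss = initial − final
WL = 440.6 − 425.41 = 15.19 g

15.19 g


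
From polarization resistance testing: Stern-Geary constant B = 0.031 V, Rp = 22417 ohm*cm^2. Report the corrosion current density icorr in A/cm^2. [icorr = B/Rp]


Apply the Stern-Geary relation: icorr = B / Rp
icorr = 0.031 / 22417 = 1.383×10^-6 A/cm^2

1.383×10^-6 A/cm^2


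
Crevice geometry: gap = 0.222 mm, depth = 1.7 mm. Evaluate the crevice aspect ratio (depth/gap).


Aspect ratio = depth / gap
Ratio = 1.7 / 0.222 = 7.7

7.7


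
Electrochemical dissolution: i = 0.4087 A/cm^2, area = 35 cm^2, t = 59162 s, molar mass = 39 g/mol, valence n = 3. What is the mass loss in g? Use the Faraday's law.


Apply Faraday's law: m = i*A*t*M / (n*F)
Total charge passed Q = i*A*t = 0.4087*35*59162 = 846282.829 C
m = Q*M/(n*F) = 846282.829*39/(3*96485) = 114.02474 g

114.02474 g


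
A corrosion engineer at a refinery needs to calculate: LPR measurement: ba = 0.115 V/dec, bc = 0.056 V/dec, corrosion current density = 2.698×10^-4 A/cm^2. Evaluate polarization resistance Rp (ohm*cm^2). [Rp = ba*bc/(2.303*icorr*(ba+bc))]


Apply the Stern-Geary equation: Rp = ba*bc / (2.303*icorr*(ba+bc))
ba*bc = 0.115*0.056 = 0.00644
ba+bc = 0.171; 2.303*icorr*(ba+bc) = 2.303*2.698×10^-4*0.171 = 1.0625075×10^-4
Rp = 0.00644 / 1.0625075×10^-4 = 60.61 ohm*cm^2

60.61 ohm*cm^2


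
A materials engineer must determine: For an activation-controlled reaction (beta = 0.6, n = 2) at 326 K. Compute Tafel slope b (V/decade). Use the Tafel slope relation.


Apply the Tafel slope relation: b = 2.303*R*T/(beta*n*F)
Numerator: 2.303 * 8.314 * 326 = 6241.97
Denominator: 0.6 * 2 * 96485 = 115782.0
b = 6241.97 / 115782.0 = 0.054 V/decade

0.054 V/decade


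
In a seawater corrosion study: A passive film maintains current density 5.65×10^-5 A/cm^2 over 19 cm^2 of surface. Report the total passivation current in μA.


I = i_pass * A, then convert A → μA (×10^6)
I = 5.65×10^-5 * 19 * 10^6 = 1073.5 μA

1073.5 μA


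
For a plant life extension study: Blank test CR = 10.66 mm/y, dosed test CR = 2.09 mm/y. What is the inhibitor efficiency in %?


Apply the inhibitor-efficiency definition: IE = (CR_blank − CR_inh)/CR_blank × 100
IE = (10.66 − 2.09) / 10.66 × 100
IE = 8.57 / 10.66 × 100 = 80.4 %

80.4 %


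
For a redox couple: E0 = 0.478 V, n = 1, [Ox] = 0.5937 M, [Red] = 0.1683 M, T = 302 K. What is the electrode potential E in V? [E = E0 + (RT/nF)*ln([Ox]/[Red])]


Apply the Nernst equation: E = E0 + (RT/nF)*ln([Ox]/[Red])
Step 1: RT/nF = 8.314*302/(1*96485) = 0.02602299 V
Step 2: [Ox]/[Red] = 0.5937/0.1683 = 3.527629
Step 3: ln(3.527629) = 1.260626
Step 4: correction = 0.02602299 * 1.260626 = 0.033 V
E = 0.478 + 0.033 = 0.511 V

0.511 V


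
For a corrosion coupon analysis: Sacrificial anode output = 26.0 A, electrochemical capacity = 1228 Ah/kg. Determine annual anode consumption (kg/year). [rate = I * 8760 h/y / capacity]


Annual consumption = current * hours per year / capacity
Rate = 26.0 * 8760 / 1228 = 185.5 kg/year

185.5 kg/year


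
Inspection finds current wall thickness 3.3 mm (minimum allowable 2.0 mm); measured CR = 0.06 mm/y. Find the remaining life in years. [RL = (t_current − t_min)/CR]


Apply the remaining-life relation: RL = (t_current − t_min) / CR
RL = (3.3 − 2.0) / 0.06 = 1.3 / 0.06 = 21.7 years

21.7 years


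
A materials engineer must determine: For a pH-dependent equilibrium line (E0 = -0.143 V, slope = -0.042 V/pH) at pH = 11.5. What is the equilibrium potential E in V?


Apply the Pourbaix line equation: E = E0 + slope*pH
E = -0.143 + (-0.042)*11.5 = -0.143 + (-0.483) = -0.626 V
Rounded to 4 decimal places: E = -0.6260 V

-0.6260 V


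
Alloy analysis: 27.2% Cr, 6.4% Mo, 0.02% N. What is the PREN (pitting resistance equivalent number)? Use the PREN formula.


Apply the PREN formula: PREN = Cr + 3.3*Mo + 16*N
PREN = 27.2 + 3.3*6.4 + 16*0.02
PREN = 27.2 + 21.12 + 0.32 = 48.64

48.64


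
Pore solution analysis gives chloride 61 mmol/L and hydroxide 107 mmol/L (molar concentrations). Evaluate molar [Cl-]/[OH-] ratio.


Threshold parameter = [Cl-] / [OH-] (molar basis; both in mmol/L, so units cancel)
Ratio = 61 / 107 = 0.57

0.57


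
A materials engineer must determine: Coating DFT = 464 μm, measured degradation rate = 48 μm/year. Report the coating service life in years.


Service life = thickness / degradation rate
Life = 464 / 48 = 9.7 years

9.7 years


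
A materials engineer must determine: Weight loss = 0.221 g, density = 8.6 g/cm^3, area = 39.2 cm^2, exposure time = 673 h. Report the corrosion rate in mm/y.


Apply the mm/y weight-loss relation: CR = 87600 * W / (D * A * T)
Numerator: 87600 * 0.221 = 19359.6
Denominator: 8.6 * 39.2 * 673 = 226881.76
CR = 19359.6 / 226881.76 = 0.0853 mm/y

0.0853 mm/y


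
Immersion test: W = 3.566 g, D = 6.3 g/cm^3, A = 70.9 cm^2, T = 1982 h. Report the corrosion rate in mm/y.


Apply the mm/y weight-loss relation: CR = 87600 * W / (D * A * T)
Numerator: 87600 * 3.566 = 312381.6
Denominator: 6.3 * 70.9 * 1982 = 885299.94
CR = 312381.6 / 885299.94 = 0.352854 mm/y

0.352854 mm/y


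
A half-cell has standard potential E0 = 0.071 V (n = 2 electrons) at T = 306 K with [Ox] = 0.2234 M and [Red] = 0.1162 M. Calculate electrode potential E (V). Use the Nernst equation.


Apply the Nernst equation: E = E0 + (RT/nF)*ln([Ox]/[Red])
Step 1: RT/nF = 8.314*306/(2*96485) = 0.01318383 V
Step 2: [Ox]/[Red] = 0.2234/0.1162 = 1.922547
Step 3: ln(1.922547) = 0.653651
Step 4: correction = 0.01318383 * 0.653651 = 0.0086 V
E = 0.071 + 0.0086 = 0.0796 V

0.0796 V


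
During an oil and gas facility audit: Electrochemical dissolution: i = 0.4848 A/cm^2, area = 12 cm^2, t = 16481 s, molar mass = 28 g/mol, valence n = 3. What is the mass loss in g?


Apply Faraday's law: m = i*A*t*M / (n*F)
Total charge passed Q = i*A*t = 0.4848*12*16481 = 95879.8656 C
m = Q*M/(n*F) = 95879.8656*28/(3*96485) = 9.2748 g

9.2748 g


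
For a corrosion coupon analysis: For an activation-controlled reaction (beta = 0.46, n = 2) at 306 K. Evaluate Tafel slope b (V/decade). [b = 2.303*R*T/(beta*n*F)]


Apply the Tafel slope relation: b = 2.303*R*T/(beta*n*F)
Numerator: 2.303 * 8.314 * 306 = 5859.03
Denominator: 0.46 * 2 * 96485 = 88766.2
b = 5859.03 / 88766.2 = 0.066 V/decade

0.066 V/decade


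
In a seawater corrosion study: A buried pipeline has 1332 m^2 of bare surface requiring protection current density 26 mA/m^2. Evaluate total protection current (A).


I = area * current density, then convert mA → A (÷1000)
I = 1332 * 26 / 1000 = 34.63 A

34.63 A


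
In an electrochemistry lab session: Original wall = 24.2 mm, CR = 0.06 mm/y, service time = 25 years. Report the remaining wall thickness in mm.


Remaining wall = original − CR × time
t = 24.2 − 0.06*25 = 24.2 − 1.5 = 22.7 mm

22.7 mm


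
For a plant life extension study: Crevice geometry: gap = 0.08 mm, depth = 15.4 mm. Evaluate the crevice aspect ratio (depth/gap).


Aspect ratio = depth / gap
Ratio = 15.4 / 0.08 = 192.5

192.5


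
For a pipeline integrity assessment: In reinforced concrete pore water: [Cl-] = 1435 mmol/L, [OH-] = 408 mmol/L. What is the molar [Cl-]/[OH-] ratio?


Threshold parameter = [Cl-] / [OH-] (molar basis; both in mmol/L, so units cancel)
Ratio = 1435 / 408 = 3.52

3.52


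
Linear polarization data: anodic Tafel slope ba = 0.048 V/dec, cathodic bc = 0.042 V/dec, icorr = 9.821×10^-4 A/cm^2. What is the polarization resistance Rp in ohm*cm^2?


Apply the Stern-Geary equation: Rp = ba*bc / (2.303*icorr*(ba+bc))
ba*bc = 0.048*0.042 = 0.002016
ba+bc = 0.09; 2.303*icorr*(ba+bc) = 2.303*9.821×10^-4*0.09 = 2.0355987×10^-4
Rp = 0.002016 / 2.0355987×10^-4 = 9.9 ohm*cm^2

9.9 ohm*cm^2


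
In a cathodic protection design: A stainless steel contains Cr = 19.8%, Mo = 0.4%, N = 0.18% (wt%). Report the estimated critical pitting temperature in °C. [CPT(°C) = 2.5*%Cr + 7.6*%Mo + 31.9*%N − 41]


Apply the ASTM G48 empirical CPT estimate: CPT(°C) = 2.5*%Cr + 7.6*%Mo + 31.9*%N − 41
2.5*19.8 = 49.5; 7.6*0.4 = 3.04; 31.9*0.18 = 5.742
CPT = 49.5 + 3.04 + 5.742 − 41 = 17.282 °C
Rounded to 0.1 °C: CPT ≈ 17.3 °C

17.3 °C


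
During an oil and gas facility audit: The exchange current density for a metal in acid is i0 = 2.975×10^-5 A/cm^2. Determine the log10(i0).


i0 = 2.975×10^-5 A/cm^2
log10(i0) = -4.527

-4.527


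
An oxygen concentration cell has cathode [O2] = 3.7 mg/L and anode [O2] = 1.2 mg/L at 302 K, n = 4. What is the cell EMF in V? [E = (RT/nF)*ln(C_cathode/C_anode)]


Apply the Nernst concentration-cell relation: E = (RT/nF)*ln(C_cathode/C_anode)
RT/nF = 8.314*302/(4*96485) = 0.00650575 V
ln(3.7/1.2) = 1.12601
E = 0.00650575 * 1.12601 = 0.00733 V

0.00733 V


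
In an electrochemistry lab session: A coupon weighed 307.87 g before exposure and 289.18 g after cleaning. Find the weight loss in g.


Weight loss = initial − final
WL = 307.87 − 289.18 = 18.69 g

18.69 g


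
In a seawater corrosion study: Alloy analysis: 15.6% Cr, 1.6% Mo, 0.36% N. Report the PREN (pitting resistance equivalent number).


Apply the PREN formula: PREN = Cr + 3.3*Mo + 16*N
PREN = 15.6 + 3.3*1.6 + 16*0.36
PREN = 15.6 + 5.28 + 5.76 = 26.64

26.64


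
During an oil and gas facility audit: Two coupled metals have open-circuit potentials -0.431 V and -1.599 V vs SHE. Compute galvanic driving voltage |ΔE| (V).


Driving voltage is the absolute potential difference.
|ΔE| = |-0.431 − (-1.599)| = 1.168 V

1.168 V


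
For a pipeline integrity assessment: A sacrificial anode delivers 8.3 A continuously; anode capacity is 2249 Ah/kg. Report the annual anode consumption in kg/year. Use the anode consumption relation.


Annual consumption = current * hours per year / capacity
Rate = 8.3 * 8760 / 2249 = 32.3 kg/year

32.3 kg/year


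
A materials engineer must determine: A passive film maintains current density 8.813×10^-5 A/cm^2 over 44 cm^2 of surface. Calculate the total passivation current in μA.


I = i_pass * A, then convert A → μA (×10^6)
I = 8.813×10^-5 * 44 * 10^6 = 3877.72 μA

3877.72 μA


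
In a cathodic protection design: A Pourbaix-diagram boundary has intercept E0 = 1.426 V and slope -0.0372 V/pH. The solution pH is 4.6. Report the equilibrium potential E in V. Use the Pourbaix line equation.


Apply the Pourbaix line equation: E = E0 + slope*pH
E = 1.426 + (-0.0372)*4.6 = 1.426 + (-0.17112) = 1.25488 V
Rounded to 3 decimal places: E = 1.255 V

1.255 V


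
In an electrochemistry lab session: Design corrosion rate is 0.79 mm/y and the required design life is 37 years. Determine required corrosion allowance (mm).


Corrosion allowance = CR × design life
CA = 0.79 * 37 = 29.23 mm

29.23 mm


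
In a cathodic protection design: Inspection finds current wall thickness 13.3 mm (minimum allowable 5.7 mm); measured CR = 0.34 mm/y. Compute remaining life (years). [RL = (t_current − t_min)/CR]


Apply the remaining-life relation: RL = (t_current − t_min) / CR
RL = (13.3 − 5.7) / 0.34 = 7.6 / 0.34 = 22.4 years

22.4 years


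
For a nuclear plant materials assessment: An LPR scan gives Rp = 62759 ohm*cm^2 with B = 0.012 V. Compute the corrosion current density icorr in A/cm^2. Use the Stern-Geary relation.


Apply the Stern-Geary relation: icorr = B / Rp
icorr = 0.012 / 62759 = 1.912×10^-7 A/cm^2

1.912×10^-7 A/cm^2


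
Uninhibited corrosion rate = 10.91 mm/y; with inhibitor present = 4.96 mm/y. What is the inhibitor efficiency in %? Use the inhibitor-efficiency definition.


Apply the inhibitor-efficiency definition: IE = (CR_blank − CR_inh)/CR_blank × 100
IE = (10.91 − 4.96) / 10.91 × 100
IE = 5.95 / 10.91 × 100 = 54.5 %

54.5 %


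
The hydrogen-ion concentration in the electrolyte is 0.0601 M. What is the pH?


pH = −log10[H+]
pH = −log10(0.0601) = 1.22

1.22


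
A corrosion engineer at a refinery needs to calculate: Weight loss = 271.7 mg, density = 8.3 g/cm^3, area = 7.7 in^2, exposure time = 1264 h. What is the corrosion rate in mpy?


Apply the mpy weight-loss relation: CR = 534 * W / (D * A * T)
Numerator: 534 * 271.7 = 145087.8
Denominator: 8.3 * 7.7 * 1264 = 80782.24
CR = 145087.8 / 80782.24 = 1.796 mpy

1.796 mpy


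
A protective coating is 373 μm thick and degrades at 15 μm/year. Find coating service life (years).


Service life = thickness / degradation rate
Life = 373 / 15 = 24.9 years

24.9 years


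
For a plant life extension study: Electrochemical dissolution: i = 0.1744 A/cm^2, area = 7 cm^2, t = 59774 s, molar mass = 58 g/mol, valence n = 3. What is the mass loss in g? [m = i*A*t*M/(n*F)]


Apply Faraday's law: m = i*A*t*M / (n*F)
Total charge passed Q = i*A*t = 0.1744*7*59774 = 72972.0992 C
m = Q*M/(n*F) = 72972.0992*58/(3*96485) = 14.622 g

14.622 g


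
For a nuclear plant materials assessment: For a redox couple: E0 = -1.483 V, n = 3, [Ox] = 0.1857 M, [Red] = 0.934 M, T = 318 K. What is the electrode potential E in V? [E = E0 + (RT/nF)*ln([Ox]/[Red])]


Apply the Nernst equation: E = E0 + (RT/nF)*ln([Ox]/[Red])
Step 1: RT/nF = 8.314*318/(3*96485) = 0.0091339 V
Step 2: [Ox]/[Red] = 0.1857/0.934 = 0.198822
Step 3: ln(0.198822) = -1.615345
Step 4: correction = 0.0091339 * -1.615345 = -0.015 V
E = -1.483 + -0.015 = -1.498 V

-1.498 V


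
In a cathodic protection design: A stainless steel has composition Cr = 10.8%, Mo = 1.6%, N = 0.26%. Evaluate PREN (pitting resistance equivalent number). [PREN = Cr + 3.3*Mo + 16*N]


Apply the PREN formula: PREN = Cr + 3.3*Mo + 16*N
PREN = 10.8 + 3.3*1.6 + 16*0.26
PREN = 10.8 + 5.28 + 4.16 = 20.24

20.24


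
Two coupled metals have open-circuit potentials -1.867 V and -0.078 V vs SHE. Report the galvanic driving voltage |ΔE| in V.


Driving voltage is the absolute potential difference.
|ΔE| = |-1.867 − (-0.078)| = 1.789 V

1.789 V


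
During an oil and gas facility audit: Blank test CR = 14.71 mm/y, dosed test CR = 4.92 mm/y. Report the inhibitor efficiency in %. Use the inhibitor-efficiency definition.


Apply the inhibitor-efficiency definition: IE = (CR_blank − CR_inh)/CR_blank × 100
IE = (14.71 − 4.92) / 14.71 × 100
IE = 9.79 / 14.71 × 100 = 66.6 %

66.6 %


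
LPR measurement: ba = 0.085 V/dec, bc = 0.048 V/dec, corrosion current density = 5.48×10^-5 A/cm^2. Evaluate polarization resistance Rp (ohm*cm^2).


Apply the Stern-Geary equation: Rp = ba*bc / (2.303*icorr*(ba+bc))
ba*bc = 0.085*0.048 = 0.00408
ba+bc = 0.133; 2.303*icorr*(ba+bc) = 2.303*5.48×10^-5*0.133 = 1.6785185×10^-5
Rp = 0.00408 / 1.6785185×10^-5 = 243.07 ohm*cm^2

243.07 ohm*cm^2


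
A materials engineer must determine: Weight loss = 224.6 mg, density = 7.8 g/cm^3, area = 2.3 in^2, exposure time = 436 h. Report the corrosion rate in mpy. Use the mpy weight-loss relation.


Apply the mpy weight-loss relation: CR = 534 * W / (D * A * T)
Numerator: 534 * 224.6 = 119936.4
Denominator: 7.8 * 2.3 * 436 = 7821.84
CR = 119936.4 / 7821.84 = 15.3335 mpy

15.3335 mpy


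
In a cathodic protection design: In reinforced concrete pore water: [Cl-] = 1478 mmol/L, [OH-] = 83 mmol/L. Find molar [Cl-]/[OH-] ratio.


Threshold parameter = [Cl-] / [OH-] (molar basis; both in mmol/L, so units cancel)
Ratio = 1478 / 83 = 17.81

17.81


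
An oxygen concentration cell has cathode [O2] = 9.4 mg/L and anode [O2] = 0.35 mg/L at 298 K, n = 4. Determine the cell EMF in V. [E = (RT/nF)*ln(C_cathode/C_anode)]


Apply the Nernst concentration-cell relation: E = (RT/nF)*ln(C_cathode/C_anode)
RT/nF = 8.314*298/(4*96485) = 0.00641958 V
ln(9.4/0.35) = 3.29053
E = 0.00641958 * 3.29053 = 0.02112 V

0.02112 V


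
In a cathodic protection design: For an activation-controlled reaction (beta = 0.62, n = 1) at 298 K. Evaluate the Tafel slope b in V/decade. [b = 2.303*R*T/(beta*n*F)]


Apply the Tafel slope relation: b = 2.303*R*T/(beta*n*F)
Numerator: 2.303 * 8.314 * 298 = 5705.85
Denominator: 0.62 * 1 * 96485 = 59820.7
b = 5705.85 / 59820.7 = 0.0954 V/decade

0.0954 V/decade


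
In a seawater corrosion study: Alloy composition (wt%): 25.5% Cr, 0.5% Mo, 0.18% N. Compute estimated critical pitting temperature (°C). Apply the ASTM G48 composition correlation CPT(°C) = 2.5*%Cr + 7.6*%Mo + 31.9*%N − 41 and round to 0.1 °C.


Apply the ASTM G48 empirical CPT estimate: CPT(°C) = 2.5*%Cr + 7.6*%Mo + 31.9*%N − 41
2.5*25.5 = 63.75; 7.6*0.5 = 3.8; 31.9*0.18 = 5.742
CPT = 63.75 + 3.8 + 5.742 − 41 = 32.292 °C
Rounded to 0.1 °C: CPT ≈ 32.3 °C

32.3 °C


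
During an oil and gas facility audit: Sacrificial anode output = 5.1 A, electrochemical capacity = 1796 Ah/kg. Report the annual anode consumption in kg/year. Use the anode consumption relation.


Annual consumption = current * hours per year / capacity
Rate = 5.1 * 8760 / 1796 = 24.9 kg/year

24.9 kg/year


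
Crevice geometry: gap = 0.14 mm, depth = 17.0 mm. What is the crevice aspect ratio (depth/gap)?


Aspect ratio = depth / gap
Ratio = 17.0 / 0.14 = 121.4

121.4


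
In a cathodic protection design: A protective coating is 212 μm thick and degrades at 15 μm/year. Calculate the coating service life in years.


Service life = thickness / degradation rate
Life = 212 / 15 = 14.1 years

14.1 years


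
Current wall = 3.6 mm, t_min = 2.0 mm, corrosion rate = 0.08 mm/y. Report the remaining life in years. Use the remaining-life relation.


Apply the remaining-life relation: RL = (t_current − t_min) / CR
RL = (3.6 − 2.0) / 0.08 = 1.6 / 0.08 = 20.0 years

20.0 years


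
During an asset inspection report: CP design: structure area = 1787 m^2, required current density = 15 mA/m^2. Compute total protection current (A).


I = area * current density, then convert mA → A (÷1000)
I = 1787 * 15 / 1000 = 26.81 A

26.81 A


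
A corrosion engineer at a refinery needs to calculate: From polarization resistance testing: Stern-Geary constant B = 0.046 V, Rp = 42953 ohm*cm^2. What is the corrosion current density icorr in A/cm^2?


Apply the Stern-Geary relation: icorr = B / Rp
icorr = 0.046 / 42953 = 1.071×10^-6 A/cm^2

1.071×10^-6 A/cm^2


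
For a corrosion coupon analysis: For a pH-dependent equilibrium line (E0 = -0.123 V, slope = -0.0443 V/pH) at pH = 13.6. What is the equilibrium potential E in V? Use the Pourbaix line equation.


Apply the Pourbaix line equation: E = E0 + slope*pH
E = -0.123 + (-0.0443)*13.6 = -0.123 + (-0.60248) = -0.72548 V
Rounded to 4 decimal places: E = -0.7255 V

-0.7255 V


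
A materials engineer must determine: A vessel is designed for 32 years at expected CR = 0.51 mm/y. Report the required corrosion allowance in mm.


Corrosion allowance = CR × design life
CA = 0.51 * 32 = 16.32 mm

16.32 mm


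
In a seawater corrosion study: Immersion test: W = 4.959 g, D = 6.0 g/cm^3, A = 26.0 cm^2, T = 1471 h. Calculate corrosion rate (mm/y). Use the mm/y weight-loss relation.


Apply the mm/y weight-loss relation: CR = 87600 * W / (D * A * T)
Numerator: 87600 * 4.959 = 434408.4
Denominator: 6.0 * 26.0 * 1471 = 229476.0
CR = 434408.4 / 229476.0 = 1.89305 mm/y

1.89305 mm/y


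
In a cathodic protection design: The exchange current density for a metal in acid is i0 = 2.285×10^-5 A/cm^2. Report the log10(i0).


i0 = 2.285×10^-5 A/cm^2
log10(i0) = -4.641

-4.641


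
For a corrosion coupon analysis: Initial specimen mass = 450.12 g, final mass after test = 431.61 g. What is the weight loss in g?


Weight loss = initial − final
WL = 450.12 − 431.61 = 18.51 g

18.51 g


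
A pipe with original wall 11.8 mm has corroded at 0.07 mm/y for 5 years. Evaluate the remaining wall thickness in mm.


Remaining wall = original − CR × time
t = 11.8 − 0.07*5 = 11.8 − 0.35 = 11.45 mm

11.45 mm


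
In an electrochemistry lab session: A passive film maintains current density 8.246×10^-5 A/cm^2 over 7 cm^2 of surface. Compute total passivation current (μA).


I = i_pass * A, then convert A → μA (×10^6)
I = 8.246×10^-5 * 7 * 10^6 = 577.22 μA

577.22 μA


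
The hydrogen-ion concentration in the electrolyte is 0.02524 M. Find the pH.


pH = −log10[H+]
pH = −log10(0.02524) = 1.6

1.6


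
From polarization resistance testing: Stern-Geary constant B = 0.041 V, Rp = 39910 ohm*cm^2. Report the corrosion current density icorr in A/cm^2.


Apply the Stern-Geary relation: icorr = B / Rp
icorr = 0.041 / 39910 = 1.027×10^-6 A/cm^2

1.027×10^-6 A/cm^2


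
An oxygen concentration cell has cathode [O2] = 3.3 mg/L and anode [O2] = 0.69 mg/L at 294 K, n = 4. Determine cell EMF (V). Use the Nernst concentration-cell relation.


Apply the Nernst concentration-cell relation: E = (RT/nF)*ln(C_cathode/C_anode)
RT/nF = 8.314*294/(4*96485) = 0.00633341 V
ln(3.3/0.69) = 1.56499
E = 0.00633341 * 1.56499 = 0.00991 V

0.00991 V


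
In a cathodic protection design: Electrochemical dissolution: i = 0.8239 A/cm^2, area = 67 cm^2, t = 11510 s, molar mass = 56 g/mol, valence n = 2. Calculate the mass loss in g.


Apply Faraday's law: m = i*A*t*M / (n*F)
Total charge passed Q = i*A*t = 0.8239*67*11510 = 635366.963 C
m = Q*M/(n*F) = 635366.963*56/(2*96485) = 184.38384 g

184.38384 g


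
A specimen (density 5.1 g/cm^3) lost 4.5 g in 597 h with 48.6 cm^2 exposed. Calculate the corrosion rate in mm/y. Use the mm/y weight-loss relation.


Apply the mm/y weight-loss relation: CR = 87600 * W / (D * A * T)
Numerator: 87600 * 4.5 = 394200.0
Denominator: 5.1 * 48.6 * 597 = 147972.42
CR = 394200.0 / 147972.42 = 2.664 mm/y

2.664 mm/y


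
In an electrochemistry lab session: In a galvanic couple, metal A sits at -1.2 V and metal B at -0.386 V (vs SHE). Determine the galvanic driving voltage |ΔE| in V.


Driving voltage is the absolute potential difference.
|ΔE| = |-1.2 − (-0.386)| = 0.814 V

0.814 V


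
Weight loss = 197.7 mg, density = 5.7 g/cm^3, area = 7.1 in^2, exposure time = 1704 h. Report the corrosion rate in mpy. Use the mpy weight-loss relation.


Apply the mpy weight-loss relation: CR = 534 * W / (D * A * T)
Numerator: 534 * 197.7 = 105571.8
Denominator: 5.7 * 7.1 * 1704 = 68960.88
CR = 105571.8 / 68960.88 = 1.531 mpy

1.531 mpy


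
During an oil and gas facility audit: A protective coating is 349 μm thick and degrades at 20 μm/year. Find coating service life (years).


Service life = thickness / degradation rate
Life = 349 / 20 = 17.5 years

17.5 years


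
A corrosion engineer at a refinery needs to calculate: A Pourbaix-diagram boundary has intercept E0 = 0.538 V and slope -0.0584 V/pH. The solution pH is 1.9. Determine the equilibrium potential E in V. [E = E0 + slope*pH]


Apply the Pourbaix line equation: E = E0 + slope*pH
E = 0.538 + (-0.0584)*1.9 = 0.538 + (-0.11096) = 0.42704 V
Rounded to 3 decimal places: E = 0.427 V

0.427 V


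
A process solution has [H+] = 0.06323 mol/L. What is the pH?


pH = −log10[H+]
pH = −log10(0.06323) = 1.2

1.2


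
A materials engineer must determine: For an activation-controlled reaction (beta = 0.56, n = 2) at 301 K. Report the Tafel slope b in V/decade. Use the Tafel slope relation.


Apply the Tafel slope relation: b = 2.303*R*T/(beta*n*F)
Numerator: 2.303 * 8.314 * 301 = 5763.29
Denominator: 0.56 * 2 * 96485 = 108063.2
b = 5763.29 / 108063.2 = 0.0533 V/decade

0.0533 V/decade
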